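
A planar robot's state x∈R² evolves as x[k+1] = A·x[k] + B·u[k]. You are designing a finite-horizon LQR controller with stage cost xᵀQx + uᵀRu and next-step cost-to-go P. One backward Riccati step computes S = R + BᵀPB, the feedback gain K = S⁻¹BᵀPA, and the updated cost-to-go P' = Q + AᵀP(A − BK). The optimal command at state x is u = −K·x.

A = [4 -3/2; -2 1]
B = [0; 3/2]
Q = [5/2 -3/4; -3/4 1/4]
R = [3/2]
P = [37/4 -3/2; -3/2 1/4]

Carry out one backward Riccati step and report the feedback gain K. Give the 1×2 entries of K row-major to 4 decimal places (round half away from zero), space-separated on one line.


BᵀP = [-2.2500 0.3750]
S = R + BᵀPB = [3/2] + [0.5625] = [2.0625]
BᵀPA = [-9.7500 3.7500]
K = S⁻¹·BᵀPA = [-4.7273 1.8182]
A−BK = [4.0000 -1.5000; 5.0909 -1.7273]
AᵀP(A−BK) = [126.9091 -48.7727; -48.7727 18.7443]
P' = Q + AᵀP(A−BK) = [129.4091 -49.5227; -49.5227 18.9943]
tr(P') = 148.4034

-4.7273 1.8182


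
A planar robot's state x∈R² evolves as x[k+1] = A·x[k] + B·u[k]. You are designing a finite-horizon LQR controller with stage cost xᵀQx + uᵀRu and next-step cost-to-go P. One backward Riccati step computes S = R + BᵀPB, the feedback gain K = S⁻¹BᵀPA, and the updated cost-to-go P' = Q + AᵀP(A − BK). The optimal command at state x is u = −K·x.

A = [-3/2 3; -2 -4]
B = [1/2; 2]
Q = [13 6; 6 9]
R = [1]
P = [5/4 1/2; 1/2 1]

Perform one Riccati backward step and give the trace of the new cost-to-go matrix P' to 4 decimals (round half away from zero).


BᵀP = [1.6250 2.2500]
S = R + BᵀPB = [1] + [5.3125] = [6.3125]
BᵀPA = [-6.9375 -4.1250]
K = S⁻¹·BᵀPA = [-1.0990 -0.6535]
A−BK = [-0.9505 3.3267; 0.1980 -2.6931]
AᵀP(A−BK) = [2.1881 -2.1584; -2.1584 12.5545]
P' = Q + AᵀP(A−BK) = [15.1881 3.8416; 3.8416 21.5545]
tr(P') = 36.7426

36.7426


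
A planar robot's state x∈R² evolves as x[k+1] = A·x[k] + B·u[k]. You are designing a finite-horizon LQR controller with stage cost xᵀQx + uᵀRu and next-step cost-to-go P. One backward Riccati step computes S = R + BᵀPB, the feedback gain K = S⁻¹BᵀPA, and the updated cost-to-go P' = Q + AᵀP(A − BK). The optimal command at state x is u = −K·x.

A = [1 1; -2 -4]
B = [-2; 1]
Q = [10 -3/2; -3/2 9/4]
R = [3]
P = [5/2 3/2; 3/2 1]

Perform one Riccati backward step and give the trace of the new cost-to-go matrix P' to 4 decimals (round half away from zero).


16.6875

BᵀP = [-3.5000 -2.0000]
S = R + BᵀPB = [3] + [5.0000] = [8.0000]
BᵀPA = [0.5000 4.5000]
K = S⁻¹·BᵀPA = [0.0625 0.5625]
A−BK = [1.1250 2.1250; -2.0625 -4.5625]
AᵀP(A−BK) = [0.4688 1.2188; 1.2188 3.9688]
P' = Q + AᵀP(A−BK) = [10.4688 -0.2813; -0.2813 6.2188]
tr(P') = 16.6875


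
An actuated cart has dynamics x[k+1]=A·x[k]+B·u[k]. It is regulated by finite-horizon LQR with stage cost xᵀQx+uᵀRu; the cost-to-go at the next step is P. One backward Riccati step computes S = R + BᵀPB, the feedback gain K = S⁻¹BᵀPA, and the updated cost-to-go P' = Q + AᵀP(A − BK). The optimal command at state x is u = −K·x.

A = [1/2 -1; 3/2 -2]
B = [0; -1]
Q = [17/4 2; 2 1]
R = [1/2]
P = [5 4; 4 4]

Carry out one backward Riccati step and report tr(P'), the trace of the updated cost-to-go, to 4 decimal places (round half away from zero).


BᵀP = [-4.0000 -4.0000]
S = R + BᵀPB = [1/2] + [4.0000] = [4.5000]
BᵀPA = [-8.0000 12.0000]
K = S⁻¹·BᵀPA = [-1.7778 2.6667]
A−BK = [0.5000 -1.0000; -0.2778 0.6667]
AᵀP(A−BK) = [2.0278 -3.1667; -3.1667 5.0000]
P' = Q + AᵀP(A−BK) = [6.2778 -1.1667; -1.1667 6.0000]
tr(P') = 12.2778

12.2778


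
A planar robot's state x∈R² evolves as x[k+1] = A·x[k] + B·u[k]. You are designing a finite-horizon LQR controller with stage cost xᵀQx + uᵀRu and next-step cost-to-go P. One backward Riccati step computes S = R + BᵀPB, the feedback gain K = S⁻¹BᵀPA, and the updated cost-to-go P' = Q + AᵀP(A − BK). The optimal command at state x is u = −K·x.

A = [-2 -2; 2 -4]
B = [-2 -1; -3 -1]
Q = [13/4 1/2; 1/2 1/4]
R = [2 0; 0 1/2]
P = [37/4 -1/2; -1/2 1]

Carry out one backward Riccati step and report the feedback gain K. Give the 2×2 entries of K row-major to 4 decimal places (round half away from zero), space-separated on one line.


-0.4330 0.8041 2.5361 0.4330

BᵀP = [-17.0000 -2.0000; -8.7500 -0.5000]
S = R + BᵀPB = [2 0; 0 1/2] + [40.0000 19.0000; 19.0000 9.2500] = [42.0000 19.0000; 19.0000 9.7500]
BᵀPA = [30.0000 42.0000; 16.5000 19.5000]
K = S⁻¹·BᵀPA = [-0.4330 0.8041; 2.5361 0.4330]
A−BK = [-0.3299 0.0412; 3.2371 -1.1546]
AᵀP(A−BK) = [16.1443 -4.2680; -4.2680 2.7835]
P' = Q + AᵀP(A−BK) = [19.3943 -3.7680; -3.7680 3.0335]
tr(P') = 22.4278


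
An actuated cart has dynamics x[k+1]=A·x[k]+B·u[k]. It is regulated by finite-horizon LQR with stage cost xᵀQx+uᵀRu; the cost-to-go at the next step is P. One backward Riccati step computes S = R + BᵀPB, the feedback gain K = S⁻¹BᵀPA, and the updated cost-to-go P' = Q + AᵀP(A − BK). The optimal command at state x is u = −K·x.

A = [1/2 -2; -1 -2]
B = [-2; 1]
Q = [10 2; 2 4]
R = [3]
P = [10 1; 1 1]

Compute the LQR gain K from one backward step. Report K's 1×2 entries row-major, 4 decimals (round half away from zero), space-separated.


BᵀP = [-19.0000 -1.0000]
S = R + BᵀPB = [3] + [37.0000] = [40.0000]
BᵀPA = [-8.5000 40.0000]
K = S⁻¹·BᵀPA = [-0.2125 1.0000]
A−BK = [0.0750 0.0000; -0.7875 -3.0000]
AᵀP(A−BK) = [0.6938 1.5000; 1.5000 12.0000]
P' = Q + AᵀP(A−BK) = [10.6938 3.5000; 3.5000 16.0000]
tr(P') = 26.6938

-0.2125 1.0000


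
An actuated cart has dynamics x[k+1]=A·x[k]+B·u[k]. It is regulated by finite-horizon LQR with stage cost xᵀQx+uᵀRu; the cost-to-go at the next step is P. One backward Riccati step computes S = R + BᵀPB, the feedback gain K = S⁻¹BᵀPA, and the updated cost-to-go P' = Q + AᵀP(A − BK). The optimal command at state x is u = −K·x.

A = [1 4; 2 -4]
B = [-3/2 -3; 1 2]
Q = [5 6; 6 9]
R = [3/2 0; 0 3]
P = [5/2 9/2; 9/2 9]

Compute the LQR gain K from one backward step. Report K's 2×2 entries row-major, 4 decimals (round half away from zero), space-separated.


BᵀP = [0.7500 2.2500; 1.5000 4.5000]
S = R + BᵀPB = [3/2 0; 0 3] + [1.1250 2.2500; 2.2500 4.5000] = [2.6250 2.2500; 2.2500 7.5000]
BᵀPA = [5.2500 -6.0000; 10.5000 -12.0000]
K = S⁻¹·BᵀPA = [1.0769 -1.2308; 1.0769 -1.2308]
A−BK = [5.8462 -1.5385; -1.2308 -0.3077]
AᵀP(A−BK) = [39.5385 -24.6154; -24.6154 17.8462]
P' = Q + AᵀP(A−BK) = [44.5385 -18.6154; -18.6154 26.8462]
tr(P') = 71.3846

1.0769 -1.2308 1.0769 -1.2308


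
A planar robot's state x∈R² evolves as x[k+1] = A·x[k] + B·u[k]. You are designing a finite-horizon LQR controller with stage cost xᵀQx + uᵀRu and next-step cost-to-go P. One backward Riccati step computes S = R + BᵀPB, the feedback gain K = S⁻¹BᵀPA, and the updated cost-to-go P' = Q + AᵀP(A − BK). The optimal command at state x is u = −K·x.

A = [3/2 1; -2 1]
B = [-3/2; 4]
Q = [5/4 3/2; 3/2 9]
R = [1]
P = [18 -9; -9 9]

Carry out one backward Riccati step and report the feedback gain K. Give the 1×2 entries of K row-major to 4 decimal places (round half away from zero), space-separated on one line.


-0.6593 -0.0460

BᵀP = [-63.0000 49.5000]
S = R + BᵀPB = [1] + [292.5000] = [293.5000]
BᵀPA = [-193.5000 -13.5000]
K = S⁻¹·BᵀPA = [-0.6593 -0.0460]
A−BK = [0.5111 0.9310; 0.6371 1.1840]
AᵀP(A−BK) = [2.9284 4.5997; 4.5997 8.3790]
P' = Q + AᵀP(A−BK) = [4.1784 6.0997; 6.0997 17.3790]
tr(P') = 21.5575


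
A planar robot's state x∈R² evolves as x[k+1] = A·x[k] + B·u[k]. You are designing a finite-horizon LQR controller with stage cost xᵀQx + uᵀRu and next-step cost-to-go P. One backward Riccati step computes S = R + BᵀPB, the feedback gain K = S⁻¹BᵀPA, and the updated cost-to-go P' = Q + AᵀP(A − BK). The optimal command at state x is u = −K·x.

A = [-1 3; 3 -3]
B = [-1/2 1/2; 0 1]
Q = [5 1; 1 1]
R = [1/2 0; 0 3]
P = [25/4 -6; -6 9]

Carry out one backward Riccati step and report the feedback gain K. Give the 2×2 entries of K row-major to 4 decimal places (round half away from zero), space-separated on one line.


4.5589 -7.4411 1.8938 -2.1062

BᵀP = [-3.1250 3.0000; -2.8750 6.0000]
S = R + BᵀPB = [1/2 0; 0 3] + [1.5625 1.4375; 1.4375 4.5625] = [2.0625 1.4375; 1.4375 7.5625]
BᵀPA = [12.1250 -18.3750; 20.8750 -26.6250]
K = S⁻¹·BᵀPA = [4.5589 -7.4411; 1.8938 -2.1062]
A−BK = [0.3326 0.3326; 1.1062 -0.8938]
AᵀP(A−BK) = [28.4411 -37.5589; -37.5589 52.4411]
P' = Q + AᵀP(A−BK) = [33.4411 -36.5589; -36.5589 53.4411]
tr(P') = 86.8822


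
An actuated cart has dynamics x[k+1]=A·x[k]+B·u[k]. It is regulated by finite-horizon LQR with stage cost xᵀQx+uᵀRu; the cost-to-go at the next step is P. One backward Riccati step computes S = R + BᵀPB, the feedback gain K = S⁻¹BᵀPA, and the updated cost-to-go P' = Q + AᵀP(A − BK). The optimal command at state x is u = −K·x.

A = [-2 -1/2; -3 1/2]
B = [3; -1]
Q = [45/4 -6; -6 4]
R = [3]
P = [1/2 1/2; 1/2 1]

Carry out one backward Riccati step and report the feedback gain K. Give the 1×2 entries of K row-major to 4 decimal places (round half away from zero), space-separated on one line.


-0.6364 -0.0455

BᵀP = [1.0000 0.5000]
S = R + BᵀPB = [3] + [2.5000] = [5.5000]
BᵀPA = [-3.5000 -0.2500]
K = S⁻¹·BᵀPA = [-0.6364 -0.0455]
A−BK = [-0.0909 -0.3636; -3.6364 0.4545]
AᵀP(A−BK) = [14.7727 -0.9091; -0.9091 0.1136]
P' = Q + AᵀP(A−BK) = [26.0227 -6.9091; -6.9091 4.1136]
tr(P') = 30.1364


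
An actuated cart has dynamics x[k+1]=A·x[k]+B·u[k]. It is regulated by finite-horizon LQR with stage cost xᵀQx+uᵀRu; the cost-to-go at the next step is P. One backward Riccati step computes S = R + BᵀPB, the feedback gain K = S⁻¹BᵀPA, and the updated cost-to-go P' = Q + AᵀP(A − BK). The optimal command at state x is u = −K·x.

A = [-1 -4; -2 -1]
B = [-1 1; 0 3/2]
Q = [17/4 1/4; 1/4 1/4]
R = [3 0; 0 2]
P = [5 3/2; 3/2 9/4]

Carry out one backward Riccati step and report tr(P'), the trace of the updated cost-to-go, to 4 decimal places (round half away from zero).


22.7299

BᵀP = [-5.0000 -1.5000; 7.2500 4.8750]
S = R + BᵀPB = [3 0; 0 2] + [5.0000 -7.2500; -7.2500 14.5625] = [8.0000 -7.2500; -7.2500 16.5625]
BᵀPA = [8.0000 21.5000; -17.0000 -33.8750]
K = S⁻¹·BᵀPA = [0.1157 1.3823; -0.9758 -1.4402]
A−BK = [0.0915 -1.1775; -0.5364 1.1603]
AᵀP(A−BK) = [2.4863 2.4582; 2.4582 15.7435]
P' = Q + AᵀP(A−BK) = [6.7363 2.7082; 2.7082 15.9935]
tr(P') = 22.7299


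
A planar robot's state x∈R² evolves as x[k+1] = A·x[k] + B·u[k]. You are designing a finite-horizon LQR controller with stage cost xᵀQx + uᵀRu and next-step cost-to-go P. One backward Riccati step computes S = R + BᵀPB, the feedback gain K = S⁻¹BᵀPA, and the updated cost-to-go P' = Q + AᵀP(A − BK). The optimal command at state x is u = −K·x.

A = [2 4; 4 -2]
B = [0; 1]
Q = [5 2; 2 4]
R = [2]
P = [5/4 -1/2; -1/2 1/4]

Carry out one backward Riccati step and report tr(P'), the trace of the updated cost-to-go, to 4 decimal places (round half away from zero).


BᵀP = [-0.5000 0.2500]
S = R + BᵀPB = [2] + [0.2500] = [2.2500]
BᵀPA = [0.0000 -2.5000]
K = S⁻¹·BᵀPA = [0.0000 -1.1111]
A−BK = [2.0000 4.0000; 4.0000 -0.8889]
AᵀP(A−BK) = [1.0000 2.0000; 2.0000 26.2222]
P' = Q + AᵀP(A−BK) = [6.0000 4.0000; 4.0000 30.2222]
tr(P') = 36.2222

36.2222


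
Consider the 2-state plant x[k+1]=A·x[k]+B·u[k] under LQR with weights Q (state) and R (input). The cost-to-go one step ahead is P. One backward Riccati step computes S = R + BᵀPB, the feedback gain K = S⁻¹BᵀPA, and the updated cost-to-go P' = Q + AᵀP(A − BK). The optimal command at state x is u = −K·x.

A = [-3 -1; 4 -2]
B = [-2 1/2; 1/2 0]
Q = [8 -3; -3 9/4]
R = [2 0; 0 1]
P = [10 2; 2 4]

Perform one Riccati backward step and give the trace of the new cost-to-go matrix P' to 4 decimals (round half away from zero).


72.7365

BᵀP = [-19.0000 -2.0000; 5.0000 1.0000]
S = R + BᵀPB = [2 0; 0 1] + [37.0000 -9.5000; -9.5000 2.5000] = [39.0000 -9.5000; -9.5000 3.5000]
BᵀPA = [49.0000 23.0000; -11.0000 -7.0000]
K = S⁻¹·BᵀPA = [1.4486 0.3027; 0.7892 -1.1784]
A−BK = [-0.4973 0.1946; 3.2757 -2.1514]
AᵀP(A−BK) = [43.6973 -25.7946; -25.7946 18.7892]
P' = Q + AᵀP(A−BK) = [51.6973 -28.7946; -28.7946 21.0392]
tr(P') = 72.7365


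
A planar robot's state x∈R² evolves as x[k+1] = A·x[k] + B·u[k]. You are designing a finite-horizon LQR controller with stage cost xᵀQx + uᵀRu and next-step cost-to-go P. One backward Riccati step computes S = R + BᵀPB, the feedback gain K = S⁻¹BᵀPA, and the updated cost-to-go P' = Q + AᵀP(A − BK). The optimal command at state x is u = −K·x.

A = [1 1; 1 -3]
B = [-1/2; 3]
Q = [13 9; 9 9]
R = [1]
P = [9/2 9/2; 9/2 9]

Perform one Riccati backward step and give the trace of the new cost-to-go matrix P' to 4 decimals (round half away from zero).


BᵀP = [11.2500 24.7500]
S = R + BᵀPB = [1] + [68.6250] = [69.6250]
BᵀPA = [36.0000 -63.0000]
K = S⁻¹·BᵀPA = [0.5171 -0.9048]
A−BK = [1.2585 0.5476; -0.5512 -0.2855]
AᵀP(A−BK) = [3.8860 1.0745; 1.0745 1.4946]
P' = Q + AᵀP(A−BK) = [16.8860 10.0745; 10.0745 10.4946]
tr(P') = 27.3806

27.3806


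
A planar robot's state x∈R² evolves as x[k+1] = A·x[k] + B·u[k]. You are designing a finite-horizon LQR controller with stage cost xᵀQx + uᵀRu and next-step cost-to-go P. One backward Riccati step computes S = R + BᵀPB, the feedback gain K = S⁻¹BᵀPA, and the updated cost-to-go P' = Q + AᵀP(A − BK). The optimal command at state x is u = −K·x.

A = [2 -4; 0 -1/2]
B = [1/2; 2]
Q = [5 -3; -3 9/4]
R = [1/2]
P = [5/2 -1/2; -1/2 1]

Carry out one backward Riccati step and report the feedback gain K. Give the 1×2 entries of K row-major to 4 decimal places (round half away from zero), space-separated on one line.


0.1212 -0.4545

BᵀP = [0.2500 1.7500]
S = R + BᵀPB = [1/2] + [3.6250] = [4.1250]
BᵀPA = [0.5000 -1.8750]
K = S⁻¹·BᵀPA = [0.1212 -0.4545]
A−BK = [1.9394 -3.7727; -0.2424 0.4091]
AᵀP(A−BK) = [9.9394 -19.2727; -19.2727 37.3977]
P' = Q + AᵀP(A−BK) = [14.9394 -22.2727; -22.2727 39.6477]
tr(P') = 54.5871


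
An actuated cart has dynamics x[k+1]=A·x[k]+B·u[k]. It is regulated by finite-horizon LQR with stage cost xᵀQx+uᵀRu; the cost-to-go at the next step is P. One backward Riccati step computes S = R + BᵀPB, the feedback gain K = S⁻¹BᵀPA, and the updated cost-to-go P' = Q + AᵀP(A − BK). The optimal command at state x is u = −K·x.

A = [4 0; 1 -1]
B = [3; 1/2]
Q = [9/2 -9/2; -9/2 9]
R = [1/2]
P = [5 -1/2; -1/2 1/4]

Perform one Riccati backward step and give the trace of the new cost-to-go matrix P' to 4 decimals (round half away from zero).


BᵀP = [14.7500 -1.3750]
S = R + BᵀPB = [1/2] + [43.5625] = [44.0625]
BᵀPA = [57.6250 1.3750]
K = S⁻¹·BᵀPA = [1.3078 0.0312]
A−BK = [0.0766 -0.0936; 0.3461 -1.0156]
AᵀP(A−BK) = [0.8879 -0.0482; -0.0482 0.2071]
P' = Q + AᵀP(A−BK) = [5.3879 -4.5482; -4.5482 9.2071]
tr(P') = 14.5950

14.5950


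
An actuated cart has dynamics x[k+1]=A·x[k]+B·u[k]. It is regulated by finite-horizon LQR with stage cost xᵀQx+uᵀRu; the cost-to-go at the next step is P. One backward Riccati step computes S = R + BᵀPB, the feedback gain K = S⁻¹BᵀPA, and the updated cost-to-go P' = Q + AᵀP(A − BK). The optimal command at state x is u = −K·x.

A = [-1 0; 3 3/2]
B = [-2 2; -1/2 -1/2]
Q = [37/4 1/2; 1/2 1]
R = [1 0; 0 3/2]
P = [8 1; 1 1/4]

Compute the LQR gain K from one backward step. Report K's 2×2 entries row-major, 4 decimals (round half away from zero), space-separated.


BᵀP = [-16.5000 -2.1250; 15.5000 1.8750]
S = R + BᵀPB = [1 0; 0 3/2] + [34.0625 -31.9375; -31.9375 30.0625] = [35.0625 -31.9375; -31.9375 31.5625]
BᵀPA = [10.1250 -3.1875; -9.8750 2.8125]
K = S⁻¹·BᵀPA = [0.0483 -0.1244; -0.2640 -0.0368]
A−BK = [-0.3754 -0.1753; 2.8922 1.4194]
AᵀP(A−BK) = [1.1540 0.5215; 0.5215 0.2694]
P' = Q + AᵀP(A−BK) = [10.4040 1.0215; 1.0215 1.2694]
tr(P') = 11.6734

0.0483 -0.1244 -0.2640 -0.0368


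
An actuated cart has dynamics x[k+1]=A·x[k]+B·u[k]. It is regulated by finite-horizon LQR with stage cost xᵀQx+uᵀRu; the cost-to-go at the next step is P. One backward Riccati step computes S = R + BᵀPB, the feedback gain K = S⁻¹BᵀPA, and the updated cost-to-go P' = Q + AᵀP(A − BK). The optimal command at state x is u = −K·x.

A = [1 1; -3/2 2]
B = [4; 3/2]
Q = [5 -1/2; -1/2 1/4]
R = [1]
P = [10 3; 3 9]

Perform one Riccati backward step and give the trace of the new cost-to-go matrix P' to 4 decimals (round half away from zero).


42.3398

BᵀP = [44.5000 25.5000]
S = R + BᵀPB = [1] + [216.2500] = [217.2500]
BᵀPA = [6.2500 95.5000]
K = S⁻¹·BᵀPA = [0.0288 0.4396]
A−BK = [0.8849 -0.7583; -1.5432 1.3406]
AᵀP(A−BK) = [21.0702 -18.2474; -18.2474 16.0196]
P' = Q + AᵀP(A−BK) = [26.0702 -18.7474; -18.7474 16.2696]
tr(P') = 42.3398


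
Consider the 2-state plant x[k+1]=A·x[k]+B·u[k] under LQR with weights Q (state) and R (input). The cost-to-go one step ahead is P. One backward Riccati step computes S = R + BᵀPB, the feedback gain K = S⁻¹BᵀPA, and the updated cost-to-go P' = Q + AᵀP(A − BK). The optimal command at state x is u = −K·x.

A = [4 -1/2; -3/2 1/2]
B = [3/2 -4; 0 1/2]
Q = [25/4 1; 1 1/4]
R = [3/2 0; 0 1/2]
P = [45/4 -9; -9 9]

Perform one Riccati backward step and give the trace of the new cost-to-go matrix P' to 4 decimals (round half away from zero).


BᵀP = [16.8750 -13.5000; -49.5000 40.5000]
S = R + BᵀPB = [3/2 0; 0 1/2] + [25.3125 -74.2500; -74.2500 218.2500] = [26.8125 -74.2500; -74.2500 218.7500]
BᵀPA = [87.7500 -15.1875; -258.7500 45.0000]
K = S⁻¹·BᵀPA = [-0.0479 0.0539; -1.1991 0.2240]
A−BK = [-0.7246 0.3152; -0.9004 0.3880]
AᵀP(A−BK) = [2.1820 -0.7673; -0.7673 0.3007]
P' = Q + AᵀP(A−BK) = [8.4320 0.2327; 0.2327 0.5507]
tr(P') = 8.9827

8.9827


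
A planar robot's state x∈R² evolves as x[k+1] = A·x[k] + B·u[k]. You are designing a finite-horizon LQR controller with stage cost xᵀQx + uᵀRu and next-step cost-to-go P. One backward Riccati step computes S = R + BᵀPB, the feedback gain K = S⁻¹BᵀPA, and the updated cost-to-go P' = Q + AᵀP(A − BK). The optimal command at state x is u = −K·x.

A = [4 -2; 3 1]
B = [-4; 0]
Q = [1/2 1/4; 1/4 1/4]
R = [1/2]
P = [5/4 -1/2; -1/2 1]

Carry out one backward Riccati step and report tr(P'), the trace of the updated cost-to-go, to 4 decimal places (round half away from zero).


BᵀP = [-5.0000 2.0000]
S = R + BᵀPB = [1/2] + [20.0000] = [20.5000]
BᵀPA = [-14.0000 12.0000]
K = S⁻¹·BᵀPA = [-0.6829 0.5854]
A−BK = [1.2683 0.3415; 3.0000 1.0000]
AᵀP(A−BK) = [7.4390 2.1951; 2.1951 0.9756]
P' = Q + AᵀP(A−BK) = [7.9390 2.4451; 2.4451 1.2256]
tr(P') = 9.1646

9.1646


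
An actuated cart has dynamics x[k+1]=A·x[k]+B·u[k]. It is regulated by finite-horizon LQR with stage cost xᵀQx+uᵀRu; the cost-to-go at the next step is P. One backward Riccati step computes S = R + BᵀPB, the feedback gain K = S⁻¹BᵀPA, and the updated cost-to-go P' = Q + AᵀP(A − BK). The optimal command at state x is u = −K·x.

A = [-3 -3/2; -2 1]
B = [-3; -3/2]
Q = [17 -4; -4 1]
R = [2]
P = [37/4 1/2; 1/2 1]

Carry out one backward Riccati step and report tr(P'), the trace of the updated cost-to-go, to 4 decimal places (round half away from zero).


BᵀP = [-28.5000 -3.0000]
S = R + BᵀPB = [2] + [90.0000] = [92.0000]
BᵀPA = [91.5000 39.7500]
K = S⁻¹·BᵀPA = [0.9946 0.4321]
A−BK = [-0.0163 -0.2038; -0.5082 1.6481]
AᵀP(A−BK) = [2.2473 0.0910; 0.0910 3.1379]
P' = Q + AᵀP(A−BK) = [19.2473 -3.9090; -3.9090 4.1379]
tr(P') = 23.3852

23.3852


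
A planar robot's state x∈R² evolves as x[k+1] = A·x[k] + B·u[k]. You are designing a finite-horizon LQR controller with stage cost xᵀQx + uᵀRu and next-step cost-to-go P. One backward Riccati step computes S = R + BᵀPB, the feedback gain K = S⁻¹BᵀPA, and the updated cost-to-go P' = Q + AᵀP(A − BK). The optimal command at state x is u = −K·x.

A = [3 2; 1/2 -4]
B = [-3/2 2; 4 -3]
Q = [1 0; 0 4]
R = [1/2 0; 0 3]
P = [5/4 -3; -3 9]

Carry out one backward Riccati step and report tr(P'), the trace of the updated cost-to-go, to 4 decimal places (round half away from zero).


BᵀP = [-13.8750 40.5000; 11.5000 -33.0000]
S = R + BᵀPB = [1/2 0; 0 3] + [182.8125 -149.2500; -149.2500 122.0000] = [183.3125 -149.2500; -149.2500 125.0000]
BᵀPA = [-21.3750 -189.7500; 18.0000 155.0000]
K = S⁻¹·BᵀPA = [0.0229 -0.9162; 0.1713 0.1460]
A−BK = [2.6917 0.3336; 0.9224 0.1030]
AᵀP(A−BK) = [1.9053 0.2872; 0.2872 0.5121]
P' = Q + AᵀP(A−BK) = [2.9053 0.2872; 0.2872 4.5121]
tr(P') = 7.4175

7.4175


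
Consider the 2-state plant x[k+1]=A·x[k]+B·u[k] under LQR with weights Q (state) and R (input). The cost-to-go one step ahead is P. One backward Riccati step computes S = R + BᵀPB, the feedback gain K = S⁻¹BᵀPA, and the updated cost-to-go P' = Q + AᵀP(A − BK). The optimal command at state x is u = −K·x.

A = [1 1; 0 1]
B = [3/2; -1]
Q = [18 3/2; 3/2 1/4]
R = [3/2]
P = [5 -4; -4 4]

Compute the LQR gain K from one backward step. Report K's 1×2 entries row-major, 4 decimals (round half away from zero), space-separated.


0.4000 0.0522

BᵀP = [11.5000 -10.0000]
S = R + BᵀPB = [3/2] + [27.2500] = [28.7500]
BᵀPA = [11.5000 1.5000]
K = S⁻¹·BᵀPA = [0.4000 0.0522]
A−BK = [0.4000 0.9217; 0.4000 1.0522]
AᵀP(A−BK) = [0.4000 0.4000; 0.4000 0.9217]
P' = Q + AᵀP(A−BK) = [18.4000 1.9000; 1.9000 1.1717]
tr(P') = 19.5717


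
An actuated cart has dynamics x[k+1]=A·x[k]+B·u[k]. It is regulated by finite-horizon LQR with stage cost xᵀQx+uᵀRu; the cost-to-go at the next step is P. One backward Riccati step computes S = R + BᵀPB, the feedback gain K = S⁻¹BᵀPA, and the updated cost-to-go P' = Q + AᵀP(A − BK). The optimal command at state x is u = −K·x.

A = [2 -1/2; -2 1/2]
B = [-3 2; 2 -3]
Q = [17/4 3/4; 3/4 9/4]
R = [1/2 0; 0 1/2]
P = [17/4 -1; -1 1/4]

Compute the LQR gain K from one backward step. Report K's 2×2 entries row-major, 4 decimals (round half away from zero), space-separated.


-0.4383 0.1096 0.3454 -0.0864

BᵀP = [-14.7500 3.5000; 11.5000 -2.7500]
S = R + BᵀPB = [1/2 0; 0 1/2] + [51.2500 -40.0000; -40.0000 31.2500] = [51.7500 -40.0000; -40.0000 31.7500]
BᵀPA = [-36.5000 9.1250; 28.5000 -7.1250]
K = S⁻¹·BᵀPA = [-0.4383 0.1096; 0.3454 -0.0864]
A−BK = [-0.0058 0.0015; -0.0871 0.0218]
AᵀP(A−BK) = [0.1567 -0.0392; -0.0392 0.0098]
P' = Q + AᵀP(A−BK) = [4.4067 0.7108; 0.7108 2.2598]
tr(P') = 6.6665


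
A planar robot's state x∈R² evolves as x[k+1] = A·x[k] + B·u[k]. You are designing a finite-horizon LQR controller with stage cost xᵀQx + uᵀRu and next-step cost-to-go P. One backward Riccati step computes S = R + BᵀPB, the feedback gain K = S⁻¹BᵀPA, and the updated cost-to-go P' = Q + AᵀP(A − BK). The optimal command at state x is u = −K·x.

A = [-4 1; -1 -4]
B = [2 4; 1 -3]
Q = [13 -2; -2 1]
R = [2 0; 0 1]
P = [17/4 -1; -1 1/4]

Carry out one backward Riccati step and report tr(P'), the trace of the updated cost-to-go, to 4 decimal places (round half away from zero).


BᵀP = [7.5000 -1.7500; 20.0000 -4.7500]
S = R + BᵀPB = [2 0; 0 1] + [13.2500 35.2500; 35.2500 94.2500] = [15.2500 35.2500; 35.2500 95.2500]
BᵀPA = [-28.2500 14.5000; -75.2500 39.0000]
K = S⁻¹·BᵀPA = [-0.1821 0.0304; -0.7226 0.3982]
A−BK = [-0.7452 -0.6536; -2.9857 -2.8357]
AᵀP(A−BK) = [0.7274 -0.1768; -0.1768 0.2795]
P' = Q + AᵀP(A−BK) = [13.7274 -2.1768; -2.1768 1.2795]
tr(P') = 15.0068

15.0068


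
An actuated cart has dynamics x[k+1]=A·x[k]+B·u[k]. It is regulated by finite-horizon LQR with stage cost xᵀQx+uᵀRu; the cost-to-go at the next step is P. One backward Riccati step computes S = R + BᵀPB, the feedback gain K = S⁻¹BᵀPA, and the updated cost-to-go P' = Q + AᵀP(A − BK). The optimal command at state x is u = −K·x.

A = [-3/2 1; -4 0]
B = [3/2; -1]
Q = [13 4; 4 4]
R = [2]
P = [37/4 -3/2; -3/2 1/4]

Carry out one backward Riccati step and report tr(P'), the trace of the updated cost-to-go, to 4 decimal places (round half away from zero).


18.2954

BᵀP = [15.3750 -2.5000]
S = R + BᵀPB = [2] + [25.5625] = [27.5625]
BᵀPA = [-13.0625 15.3750]
K = S⁻¹·BᵀPA = [-0.4739 0.5578]
A−BK = [-0.7891 0.1633; -4.4739 0.5578]
AᵀP(A−BK) = [0.6219 -0.5884; -0.5884 0.6735]
P' = Q + AᵀP(A−BK) = [13.6219 3.4116; 3.4116 4.6735]
tr(P') = 18.2954


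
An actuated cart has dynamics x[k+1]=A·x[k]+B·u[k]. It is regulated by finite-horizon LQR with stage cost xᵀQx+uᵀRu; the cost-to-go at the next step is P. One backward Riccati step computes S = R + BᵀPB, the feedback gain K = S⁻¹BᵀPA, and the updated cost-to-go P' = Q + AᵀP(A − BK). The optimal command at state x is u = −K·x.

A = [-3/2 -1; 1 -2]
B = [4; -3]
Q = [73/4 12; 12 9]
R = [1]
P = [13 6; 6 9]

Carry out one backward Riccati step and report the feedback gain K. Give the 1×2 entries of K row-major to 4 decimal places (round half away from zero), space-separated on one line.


-0.3699 -0.1918

BᵀP = [34.0000 -3.0000]
S = R + BᵀPB = [1] + [145.0000] = [146.0000]
BᵀPA = [-54.0000 -28.0000]
K = S⁻¹·BᵀPA = [-0.3699 -0.1918]
A−BK = [-0.0205 -0.2329; -0.1096 -2.5753]
AᵀP(A−BK) = [0.2774 3.1438; 3.1438 67.6301]
P' = Q + AᵀP(A−BK) = [18.5274 15.1438; 15.1438 76.6301]
tr(P') = 95.1575


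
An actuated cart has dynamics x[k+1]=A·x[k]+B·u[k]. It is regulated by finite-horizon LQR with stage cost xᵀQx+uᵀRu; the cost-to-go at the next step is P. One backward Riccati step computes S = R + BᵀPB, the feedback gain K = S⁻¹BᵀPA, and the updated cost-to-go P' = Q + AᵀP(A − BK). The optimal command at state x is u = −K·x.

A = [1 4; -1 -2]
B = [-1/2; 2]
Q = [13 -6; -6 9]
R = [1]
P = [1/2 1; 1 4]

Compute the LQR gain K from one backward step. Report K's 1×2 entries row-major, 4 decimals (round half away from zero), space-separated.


-0.3802 -0.5289

BᵀP = [1.7500 7.5000]
S = R + BᵀPB = [1] + [14.1250] = [15.1250]
BᵀPA = [-5.7500 -8.0000]
K = S⁻¹·BᵀPA = [-0.3802 -0.5289]
A−BK = [0.8099 3.7355; -0.2397 -0.9421]
AᵀP(A−BK) = [0.3140 0.9587; 0.9587 3.7686]
P' = Q + AᵀP(A−BK) = [13.3140 -5.0413; -5.0413 12.7686]
tr(P') = 26.0826


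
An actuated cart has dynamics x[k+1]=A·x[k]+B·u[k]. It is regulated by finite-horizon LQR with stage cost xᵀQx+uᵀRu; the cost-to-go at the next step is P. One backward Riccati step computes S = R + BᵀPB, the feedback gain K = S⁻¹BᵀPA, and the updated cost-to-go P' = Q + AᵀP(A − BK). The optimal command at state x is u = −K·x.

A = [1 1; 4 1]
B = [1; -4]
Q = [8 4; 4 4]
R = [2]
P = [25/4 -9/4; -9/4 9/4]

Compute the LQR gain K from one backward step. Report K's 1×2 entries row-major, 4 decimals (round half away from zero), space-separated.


BᵀP = [15.2500 -11.2500]
S = R + BᵀPB = [2] + [60.2500] = [62.2500]
BᵀPA = [-29.7500 4.0000]
K = S⁻¹·BᵀPA = [-0.4779 0.0643]
A−BK = [1.4779 0.9357; 2.0884 1.2570]
AᵀP(A−BK) = [10.0321 5.9116; 5.9116 3.7430]
P' = Q + AᵀP(A−BK) = [18.0321 9.9116; 9.9116 7.7430]
tr(P') = 25.7751

-0.4779 0.0643


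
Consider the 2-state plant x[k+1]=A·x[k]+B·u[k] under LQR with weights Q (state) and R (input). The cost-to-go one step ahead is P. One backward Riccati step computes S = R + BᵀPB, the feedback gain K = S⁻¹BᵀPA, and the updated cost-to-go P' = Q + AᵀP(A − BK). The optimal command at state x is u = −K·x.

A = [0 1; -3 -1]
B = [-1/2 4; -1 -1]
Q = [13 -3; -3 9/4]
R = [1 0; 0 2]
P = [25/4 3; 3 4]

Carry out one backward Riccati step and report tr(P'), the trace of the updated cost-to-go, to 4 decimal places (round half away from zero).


BᵀP = [-6.1250 -5.5000; 22.0000 8.0000]
S = R + BᵀPB = [1 0; 0 2] + [8.5625 -19.0000; -19.0000 80.0000] = [9.5625 -19.0000; -19.0000 82.0000]
BᵀPA = [16.5000 -0.6250; -24.0000 14.0000]
K = S⁻¹·BᵀPA = [2.1199 0.5075; 0.1985 0.2883]
A−BK = [0.2659 0.1004; -0.6815 -0.2041]
AᵀP(A−BK) = [5.7855 1.5456; 1.5456 0.5306]
P' = Q + AᵀP(A−BK) = [18.7855 -1.4544; -1.4544 2.7806]
tr(P') = 21.5661

21.5661


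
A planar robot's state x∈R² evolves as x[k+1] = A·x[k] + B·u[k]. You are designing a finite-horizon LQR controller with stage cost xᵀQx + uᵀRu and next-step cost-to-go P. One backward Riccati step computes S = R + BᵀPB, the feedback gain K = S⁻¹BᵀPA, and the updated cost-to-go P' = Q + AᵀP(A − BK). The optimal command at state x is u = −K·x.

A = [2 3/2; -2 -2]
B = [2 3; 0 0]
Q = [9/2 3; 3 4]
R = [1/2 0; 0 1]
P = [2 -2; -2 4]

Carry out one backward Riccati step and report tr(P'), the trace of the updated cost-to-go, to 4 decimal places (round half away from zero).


BᵀP = [4.0000 -4.0000; 6.0000 -6.0000]
S = R + BᵀPB = [1/2 0; 0 1] + [8.0000 12.0000; 12.0000 18.0000] = [8.5000 12.0000; 12.0000 19.0000]
BᵀPA = [16.0000 14.0000; 24.0000 21.0000]
K = S⁻¹·BᵀPA = [0.9143 0.8000; 0.6857 0.6000]
A−BK = [-1.8857 -1.9000; -2.0000 -2.0000]
AᵀP(A−BK) = [8.9143 8.8000; 8.8000 8.7000]
P' = Q + AᵀP(A−BK) = [13.4143 11.8000; 11.8000 12.7000]
tr(P') = 26.1143

26.1143


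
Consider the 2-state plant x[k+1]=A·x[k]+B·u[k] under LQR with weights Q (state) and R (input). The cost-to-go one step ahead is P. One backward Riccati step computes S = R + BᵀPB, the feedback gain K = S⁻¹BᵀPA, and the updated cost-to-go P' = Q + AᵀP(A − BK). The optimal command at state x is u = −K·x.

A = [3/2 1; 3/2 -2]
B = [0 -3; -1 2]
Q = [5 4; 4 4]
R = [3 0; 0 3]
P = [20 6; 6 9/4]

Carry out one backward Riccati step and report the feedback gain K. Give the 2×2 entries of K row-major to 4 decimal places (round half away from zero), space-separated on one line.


-0.5352 0.2312 -0.7085 -0.2010

BᵀP = [-6.0000 -2.2500; -48.0000 -13.5000]
S = R + BᵀPB = [3 0; 0 3] + [2.2500 13.5000; 13.5000 117.0000] = [5.2500 13.5000; 13.5000 120.0000]
BᵀPA = [-12.3750 -1.5000; -92.2500 -21.0000]
K = S⁻¹·BᵀPA = [-0.5352 0.2312; -0.7085 -0.2010]
A−BK = [-0.6256 0.3970; 2.3819 -1.3668]
AᵀP(A−BK) = [5.0766 -1.4322; -1.4322 1.1256]
P' = Q + AᵀP(A−BK) = [10.0766 2.5678; 2.5678 5.1256]
tr(P') = 15.2023


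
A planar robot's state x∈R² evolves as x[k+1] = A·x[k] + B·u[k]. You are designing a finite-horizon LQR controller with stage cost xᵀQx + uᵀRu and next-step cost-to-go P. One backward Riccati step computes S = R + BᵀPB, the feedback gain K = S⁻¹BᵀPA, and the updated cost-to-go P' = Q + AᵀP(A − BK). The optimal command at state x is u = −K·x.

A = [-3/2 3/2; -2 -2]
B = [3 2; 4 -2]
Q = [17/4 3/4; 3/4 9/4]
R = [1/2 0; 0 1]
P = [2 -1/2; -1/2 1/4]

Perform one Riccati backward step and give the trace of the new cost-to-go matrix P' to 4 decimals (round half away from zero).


BᵀP = [4.0000 -0.5000; 5.0000 -1.5000]
S = R + BᵀPB = [1/2 0; 0 1] + [10.0000 9.0000; 9.0000 13.0000] = [10.5000 9.0000; 9.0000 14.0000]
BᵀPA = [-5.0000 7.0000; -4.5000 10.5000]
K = S⁻¹·BᵀPA = [-0.4470 0.0530; -0.0341 0.7159]
A−BK = [-0.0909 -0.0909; -0.2803 -0.7803]
AᵀP(A−BK) = [0.1117 -0.0133; -0.0133 0.6117]
P' = Q + AᵀP(A−BK) = [4.3617 0.7367; 0.7367 2.8617]
tr(P') = 7.2235

7.2235


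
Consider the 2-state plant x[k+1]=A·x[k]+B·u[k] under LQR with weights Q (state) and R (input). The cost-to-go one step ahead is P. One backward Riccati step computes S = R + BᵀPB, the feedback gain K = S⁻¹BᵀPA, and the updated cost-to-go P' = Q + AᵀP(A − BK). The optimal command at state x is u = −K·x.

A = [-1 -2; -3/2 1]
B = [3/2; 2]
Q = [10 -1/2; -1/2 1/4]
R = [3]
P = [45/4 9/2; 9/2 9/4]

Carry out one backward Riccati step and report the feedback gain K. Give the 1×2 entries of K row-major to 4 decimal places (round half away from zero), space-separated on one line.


-0.6647 -0.6297

BᵀP = [25.8750 11.2500]
S = R + BᵀPB = [3] + [61.3125] = [64.3125]
BᵀPA = [-42.7500 -40.5000]
K = S⁻¹·BᵀPA = [-0.6647 -0.6297]
A−BK = [-0.0029 -1.0554; -0.1706 2.2595]
AᵀP(A−BK) = [1.3956 1.2037; 1.2037 3.7456]
P' = Q + AᵀP(A−BK) = [11.3956 0.7037; 0.7037 3.9956]
tr(P') = 15.3912


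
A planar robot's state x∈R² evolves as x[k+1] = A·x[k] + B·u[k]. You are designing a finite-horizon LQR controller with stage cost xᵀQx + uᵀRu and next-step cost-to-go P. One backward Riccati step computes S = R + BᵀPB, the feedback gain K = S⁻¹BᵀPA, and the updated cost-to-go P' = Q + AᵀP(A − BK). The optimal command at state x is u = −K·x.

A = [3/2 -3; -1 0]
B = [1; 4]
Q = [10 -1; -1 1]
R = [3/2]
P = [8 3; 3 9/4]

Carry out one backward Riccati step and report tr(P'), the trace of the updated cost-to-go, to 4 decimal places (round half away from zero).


BᵀP = [20.0000 12.0000]
S = R + BᵀPB = [3/2] + [68.0000] = [69.5000]
BᵀPA = [18.0000 -60.0000]
K = S⁻¹·BᵀPA = [0.2590 -0.8633]
A−BK = [1.2410 -2.1367; -2.0360 3.4532]
AᵀP(A−BK) = [6.5881 -11.4604; -11.4604 20.2014]
P' = Q + AᵀP(A−BK) = [16.5881 -12.4604; -12.4604 21.2014]
tr(P') = 37.7896

37.7896


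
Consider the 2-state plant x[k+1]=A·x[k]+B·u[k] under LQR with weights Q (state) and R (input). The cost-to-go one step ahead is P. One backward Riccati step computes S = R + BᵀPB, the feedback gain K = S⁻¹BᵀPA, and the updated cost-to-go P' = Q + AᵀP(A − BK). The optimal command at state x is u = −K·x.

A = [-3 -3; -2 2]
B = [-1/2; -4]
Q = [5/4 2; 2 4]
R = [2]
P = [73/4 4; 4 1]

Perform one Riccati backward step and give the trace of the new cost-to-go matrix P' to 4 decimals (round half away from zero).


39.6228

BᵀP = [-25.1250 -6.0000]
S = R + BᵀPB = [2] + [36.5625] = [38.5625]
BᵀPA = [87.3750 63.3750]
K = S⁻¹·BᵀPA = [2.2658 1.6434]
A−BK = [-1.8671 -2.1783; 7.0632 8.5737]
AᵀP(A−BK) = [18.2755 16.6548; 16.6548 16.0972]
P' = Q + AᵀP(A−BK) = [19.5255 18.6548; 18.6548 20.0972]
tr(P') = 39.6228


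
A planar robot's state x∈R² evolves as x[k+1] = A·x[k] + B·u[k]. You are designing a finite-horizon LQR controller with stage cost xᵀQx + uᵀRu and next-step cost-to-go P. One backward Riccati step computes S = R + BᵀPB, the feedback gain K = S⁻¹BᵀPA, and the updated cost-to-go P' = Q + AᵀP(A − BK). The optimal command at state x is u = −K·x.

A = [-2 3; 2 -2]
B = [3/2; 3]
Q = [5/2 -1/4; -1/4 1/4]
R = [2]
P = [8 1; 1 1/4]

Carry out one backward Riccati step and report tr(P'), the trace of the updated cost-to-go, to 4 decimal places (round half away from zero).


15.4540

BᵀP = [15.0000 2.2500]
S = R + BᵀPB = [2] + [29.2500] = [31.2500]
BᵀPA = [-25.5000 40.5000]
K = S⁻¹·BᵀPA = [-0.8160 1.2960]
A−BK = [-0.7760 1.0560; 4.4480 -5.8880]
AᵀP(A−BK) = [4.1920 -5.9520; -5.9520 8.5120]
P' = Q + AᵀP(A−BK) = [6.6920 -6.2020; -6.2020 8.7620]
tr(P') = 15.4540


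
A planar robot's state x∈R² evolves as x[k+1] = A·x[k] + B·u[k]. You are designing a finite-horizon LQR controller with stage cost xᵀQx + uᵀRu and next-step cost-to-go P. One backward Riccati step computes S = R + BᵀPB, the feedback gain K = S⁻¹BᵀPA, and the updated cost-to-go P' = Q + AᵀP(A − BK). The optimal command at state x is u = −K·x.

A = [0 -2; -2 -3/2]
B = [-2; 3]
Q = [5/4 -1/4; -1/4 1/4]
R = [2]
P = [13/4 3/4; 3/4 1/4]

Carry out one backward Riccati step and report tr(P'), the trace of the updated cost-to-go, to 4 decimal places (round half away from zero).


BᵀP = [-4.2500 -0.7500]
S = R + BᵀPB = [2] + [6.2500] = [8.2500]
BᵀPA = [1.5000 9.6250]
K = S⁻¹·BᵀPA = [0.1818 1.1667]
A−BK = [0.3636 0.3333; -2.5455 -5.0000]
AᵀP(A−BK) = [0.7273 2.0000; 2.0000 6.8333]
P' = Q + AᵀP(A−BK) = [1.9773 1.7500; 1.7500 7.0833]
tr(P') = 9.0606

9.0606


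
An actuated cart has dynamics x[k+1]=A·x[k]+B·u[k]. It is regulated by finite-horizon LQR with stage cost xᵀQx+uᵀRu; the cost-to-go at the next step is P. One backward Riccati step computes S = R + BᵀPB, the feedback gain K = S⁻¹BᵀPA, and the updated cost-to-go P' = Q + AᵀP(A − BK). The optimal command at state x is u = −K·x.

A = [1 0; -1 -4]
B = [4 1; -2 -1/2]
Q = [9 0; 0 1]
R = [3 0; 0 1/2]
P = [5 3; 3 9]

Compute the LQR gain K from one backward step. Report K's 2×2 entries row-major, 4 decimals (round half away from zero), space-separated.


0.2073 0.2487 0.3109 0.3731

BᵀP = [14.0000 -6.0000; 3.5000 -1.5000]
S = R + BᵀPB = [3 0; 0 1/2] + [68.0000 17.0000; 17.0000 4.2500] = [71.0000 17.0000; 17.0000 4.7500]
BᵀPA = [20.0000 24.0000; 5.0000 6.0000]
K = S⁻¹·BᵀPA = [0.2073 0.2487; 0.3109 0.3731]
A−BK = [-0.1399 -1.3679; -0.4301 -3.3161]
AᵀP(A−BK) = [2.3005 17.1606; 17.1606 135.7927]
P' = Q + AᵀP(A−BK) = [11.3005 17.1606; 17.1606 136.7927]
tr(P') = 148.0933


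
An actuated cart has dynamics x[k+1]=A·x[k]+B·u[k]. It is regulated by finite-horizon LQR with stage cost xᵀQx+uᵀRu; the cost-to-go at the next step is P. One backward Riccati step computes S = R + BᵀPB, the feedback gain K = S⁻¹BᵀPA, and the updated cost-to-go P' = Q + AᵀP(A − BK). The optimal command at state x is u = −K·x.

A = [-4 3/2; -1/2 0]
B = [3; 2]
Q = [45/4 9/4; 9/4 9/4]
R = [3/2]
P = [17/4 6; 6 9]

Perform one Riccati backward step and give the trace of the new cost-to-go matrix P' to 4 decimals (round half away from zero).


15.3344

BᵀP = [24.7500 36.0000]
S = R + BᵀPB = [3/2] + [146.2500] = [147.7500]
BᵀPA = [-117.0000 37.1250]
K = S⁻¹·BᵀPA = [-0.7919 0.2513]
A−BK = [-1.6244 0.7462; 1.0838 -0.5025]
AᵀP(A−BK) = [1.6003 -0.6015; -0.6015 0.2341]
P' = Q + AᵀP(A−BK) = [12.8503 1.6485; 1.6485 2.4841]
tr(P') = 15.3344


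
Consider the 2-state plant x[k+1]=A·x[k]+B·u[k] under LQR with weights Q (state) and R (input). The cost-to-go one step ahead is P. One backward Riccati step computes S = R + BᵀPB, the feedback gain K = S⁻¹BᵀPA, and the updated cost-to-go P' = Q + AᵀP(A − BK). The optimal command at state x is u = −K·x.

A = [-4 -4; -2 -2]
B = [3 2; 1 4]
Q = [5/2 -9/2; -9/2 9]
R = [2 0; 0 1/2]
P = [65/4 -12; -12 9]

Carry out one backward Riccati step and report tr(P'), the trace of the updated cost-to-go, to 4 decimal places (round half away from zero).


16.5162

BᵀP = [36.7500 -27.0000; -15.5000 12.0000]
S = R + BᵀPB = [2 0; 0 1/2] + [83.2500 -34.5000; -34.5000 17.0000] = [85.2500 -34.5000; -34.5000 17.5000]
BᵀPA = [-93.0000 -93.0000; 38.0000 38.0000]
K = S⁻¹·BᵀPA = [-1.0493 -1.0493; 0.1028 0.1028]
A−BK = [-1.0576 -1.0576; -1.3618 -1.3618]
AᵀP(A−BK) = [2.5081 2.5081; 2.5081 2.5081]
P' = Q + AᵀP(A−BK) = [5.0081 -1.9919; -1.9919 11.5081]
tr(P') = 16.5162


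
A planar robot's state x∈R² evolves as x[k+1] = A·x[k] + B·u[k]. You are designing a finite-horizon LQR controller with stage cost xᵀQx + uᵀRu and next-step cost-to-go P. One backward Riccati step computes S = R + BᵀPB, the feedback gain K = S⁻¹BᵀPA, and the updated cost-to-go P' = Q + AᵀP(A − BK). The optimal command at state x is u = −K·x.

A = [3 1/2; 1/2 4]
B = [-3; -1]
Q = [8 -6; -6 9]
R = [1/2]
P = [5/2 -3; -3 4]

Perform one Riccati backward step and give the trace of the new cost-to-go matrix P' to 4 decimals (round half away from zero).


BᵀP = [-4.5000 5.0000]
S = R + BᵀPB = [1/2] + [8.5000] = [9.0000]
BᵀPA = [-11.0000 17.7500]
K = S⁻¹·BᵀPA = [-1.2222 1.9722]
A−BK = [-0.6667 6.4167; -0.7222 5.9722]
AᵀP(A−BK) = [1.0556 -3.3056; -3.3056 17.6181]
P' = Q + AᵀP(A−BK) = [9.0556 -9.3056; -9.3056 26.6181]
tr(P') = 35.6736

35.6736


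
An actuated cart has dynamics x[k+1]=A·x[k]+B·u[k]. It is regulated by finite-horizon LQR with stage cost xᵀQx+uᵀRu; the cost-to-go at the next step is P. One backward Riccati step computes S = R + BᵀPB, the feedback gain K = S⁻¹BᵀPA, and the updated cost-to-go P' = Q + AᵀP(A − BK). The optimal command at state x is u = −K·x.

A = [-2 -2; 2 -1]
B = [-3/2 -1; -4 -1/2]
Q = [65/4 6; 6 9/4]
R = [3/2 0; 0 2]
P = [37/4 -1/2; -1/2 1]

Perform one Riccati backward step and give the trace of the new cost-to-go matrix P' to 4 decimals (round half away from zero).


37.5718

BᵀP = [-11.8750 -3.2500; -9.0000 0.0000]
S = R + BᵀPB = [3/2 0; 0 2] + [30.8125 13.5000; 13.5000 9.0000] = [32.3125 13.5000; 13.5000 11.0000]
BᵀPA = [17.2500 27.0000; 18.0000 18.0000]
K = S⁻¹·BᵀPA = [-0.3075 0.3118; 2.0137 1.2537]
A−BK = [-0.4475 -0.2786; 1.7770 0.8741]
AᵀP(A−BK) = [14.0570 8.0549; 8.0549 5.0148]
P' = Q + AᵀP(A−BK) = [30.3070 14.0549; 14.0549 7.2648]
tr(P') = 37.5718
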